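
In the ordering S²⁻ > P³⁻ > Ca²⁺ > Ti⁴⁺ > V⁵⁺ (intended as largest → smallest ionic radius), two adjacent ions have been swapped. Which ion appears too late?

Compare adjacent ions: both have 18 electrons but Z(S)=16 > Z(P)=15, so S²⁻ should be the smaller of the two — yet in this decreasing list S²⁻ sits before P³⁻. Nothing else is reversed, so P³⁻ should move one place to the left.

P³⁻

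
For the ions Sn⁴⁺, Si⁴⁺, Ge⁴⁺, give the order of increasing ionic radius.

Si⁴⁺ < Ge⁴⁺ < Sn⁴⁺

These ions sit in one column with identical charge. Each step down the periodic table adds a principal shell, increasing the radius.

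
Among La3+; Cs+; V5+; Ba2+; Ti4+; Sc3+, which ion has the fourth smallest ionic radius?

First list Z and electron count for each: V5+ has 18 e⁻ (Z=23), Ti4+ has 18 e⁻ (Z=22), Sc3+ has 18 e⁻ (Z=21), La3+ has 54 e⁻ (Z=57), Ba2+ has 54 e⁻ (Z=56), Cs+ has 54 e⁻ (Z=55). V5+ < Ti4+ (isoelectronic, higher Z=23 is smaller); Ti4+ < Sc3+ (isoelectronic, higher Z=22 is smaller); Sc3+ < La3+ (same group, 2 shells fewer); La3+ < Ba2+ (isoelectronic, higher Z=57 is smaller); Ba2+ < Cs+ (both 54 e⁻, Z=56>55).
That gives V5+ < Ti4+ < Sc3+ < La3+ < Ba2+ < Cs+. From the smallest end, number 4 is La3+.

La3+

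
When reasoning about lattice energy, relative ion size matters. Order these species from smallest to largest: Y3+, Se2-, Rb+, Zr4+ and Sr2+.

These species are isoelectronic with 36 electrons. The only difference is the number of protons: Zr4+ (Z=40), Y3+ (Z=39), Sr2+ (Z=38), Rb+ (Z=37), Se2- (Z=34). The strongest nuclear pull (Zr4+) gives the smallest ion.

Zr4+ < Y3+ < Sr2+ < Rb+ < Se2-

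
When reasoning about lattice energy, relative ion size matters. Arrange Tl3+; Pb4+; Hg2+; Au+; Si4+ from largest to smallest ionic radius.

Au+ > Hg2+ > Tl3+ > Pb4+ > Si4+

Tabulating Z and e⁻: Si4+ (Z=14, 10 e⁻), Pb4+ (Z=82, 78 e⁻), Tl3+ (Z=81, 78 e⁻), Hg2+ (Z=80, 78 e⁻), Au+ (Z=79, 78 e⁻). Si4+ < Pb4+ (same group, 3 shells fewer); Pb4+ < Tl3+ (isoelectronic, higher Z=82 is smaller); Tl3+ < Hg2+ (both 78 e⁻, Z=81>80); Hg2+ < Au+ (both 78 e⁻, Z=80>79).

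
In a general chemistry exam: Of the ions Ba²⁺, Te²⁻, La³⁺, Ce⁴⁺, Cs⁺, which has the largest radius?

All of these have 54 electrons (isoelectronic). With the same electron cloud, the ion with the most protons pulls it in tightest. Nuclear charges: Ce⁴⁺ (Z=58), La³⁺ (Z=57), Ba²⁺ (Z=56), Cs⁺ (Z=55), Te²⁻ (Z=52). Highest Z is smallest.

Te²⁻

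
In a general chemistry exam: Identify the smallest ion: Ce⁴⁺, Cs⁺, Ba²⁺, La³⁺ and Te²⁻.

Ce⁴⁺

Isoelectronic series (54 e⁻ each). Size is set by nuclear charge: more protons means a smaller ion. Ce⁴⁺ (Z=58), La³⁺ (Z=57), Ba²⁺ (Z=56), Cs⁺ (Z=55), Te²⁻ (Z=52).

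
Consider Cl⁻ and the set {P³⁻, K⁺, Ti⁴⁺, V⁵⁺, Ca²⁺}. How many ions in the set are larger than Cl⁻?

1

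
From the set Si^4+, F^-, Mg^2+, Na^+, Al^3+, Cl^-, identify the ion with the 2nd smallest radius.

Work out protons and electrons: Si^4+: 10 e⁻, Z=14, Al^3+: 10 e⁻, Z=13, Mg^2+: 10 e⁻, Z=12, Na^+: 10 e⁻, Z=11, F^-: 10 e⁻, Z=9, Cl^-: 18 e⁻, Z=17. Si^4+ < Al^3+ (isoelectronic, higher Z=14 is smaller); Al^3+ < Mg^2+ (both 10 e⁻, Z=13>12); Mg^2+ < Na^+ (both 10 e⁻, Z=12>11); Na^+ < F^- (both 10 e⁻, Z=11>9); F^- < Cl^- (same group, 1 shell fewer).
Full ascending order: Si^4+ < Al^3+ < Mg^2+ < Na^+ < F^- < Cl^-. Counting from the smallest, position 2 is Al^3+.

Al^3+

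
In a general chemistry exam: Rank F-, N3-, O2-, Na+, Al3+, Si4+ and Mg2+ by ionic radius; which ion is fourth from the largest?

Na+

Isoelectronic series (10 e⁻ each). Size is set by nuclear charge: more protons means a smaller ion. Si4+ (Z=14), Al3+ (Z=13), Mg2+ (Z=12), Na+ (Z=11), F- (Z=9), O2- (Z=8), N3- (Z=7).
Full ascending order: Si4+ < Al3+ < Mg2+ < Na+ < F- < O2- < N3-. Counting from the largest, position 4 is Na+.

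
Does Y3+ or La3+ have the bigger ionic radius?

La3+

All are in the same group with charge +3. Radius grows down the group as n (the outermost shell) increases.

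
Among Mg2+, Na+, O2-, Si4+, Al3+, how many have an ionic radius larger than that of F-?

1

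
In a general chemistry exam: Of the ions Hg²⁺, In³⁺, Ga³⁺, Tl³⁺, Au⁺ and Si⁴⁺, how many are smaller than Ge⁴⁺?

1

Tabulating Z and e⁻: Si⁴⁺ (Z=14, 10 e⁻), Ge⁴⁺ (Z=32, 28 e⁻), Ga³⁺ (Z=31, 28 e⁻), In³⁺ (Z=49, 46 e⁻), Tl³⁺ (Z=81, 78 e⁻), Hg²⁺ (Z=80, 78 e⁻), Au⁺ (Z=79, 78 e⁻). Si⁴⁺ < Ge⁴⁺ (same group, period 3 vs 4); Ge⁴⁺ < Ga³⁺ (isoelectronic, higher Z=32 is smaller); Ga³⁺ < In³⁺ (same group, period 4 vs 5); In³⁺ < Tl³⁺ (same group, period 5 vs 6); Tl³⁺ < Hg²⁺ (both 78 e⁻, Z=81>80); Hg²⁺ < Au⁺ (isoelectronic, higher Z=80 is smaller).
Placing each against Ge⁴⁺: smaller — Si⁴⁺; larger — Ga³⁺, In³⁺, Tl³⁺, Hg²⁺, Au⁺. So 1 is smaller.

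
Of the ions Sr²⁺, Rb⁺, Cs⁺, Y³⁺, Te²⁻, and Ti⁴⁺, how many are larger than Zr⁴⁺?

First list Z and electron count for each: Ti⁴⁺: 18 e⁻, Z=22, Zr⁴⁺: 36 e⁻, Z=40, Y³⁺: 36 e⁻, Z=39, Sr²⁺: 36 e⁻, Z=38, Rb⁺: 36 e⁻, Z=37, Cs⁺: 54 e⁻, Z=55, Te²⁻: 54 e⁻, Z=52. Ti⁴⁺ < Zr⁴⁺ (same group, 1 shell fewer); Zr⁴⁺ < Y³⁺ (both 36 e⁻, Z=40>39); Y³⁺ < Sr²⁺ (both 36 e⁻, Z=39>38); Sr²⁺ < Rb⁺ (isoelectronic, higher Z=38 is smaller); Rb⁺ < Cs⁺ (same group, 1 shell fewer); Cs⁺ < Te²⁻ (both 54 e⁻, Z=55>52).
Overall: Ti⁴⁺ < Zr⁴⁺ < Y³⁺ < Sr²⁺ < Rb⁺ < Cs⁺ < Te²⁻. Zr⁴⁺ has 1 below it and 5 above. Count: 5.

5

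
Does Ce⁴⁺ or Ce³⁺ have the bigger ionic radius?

These are all Ce ions. Removing more electrons (higher positive charge) pulls the remaining electrons in closer, so Ce⁴⁺ is smallest and Ce³⁺ is largest.

Ce³⁺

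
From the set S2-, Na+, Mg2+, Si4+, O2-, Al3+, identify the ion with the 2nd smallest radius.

Tabulating Z and e⁻: Si4+ (Z=14, 10 e⁻), Al3+ (Z=13, 10 e⁻), Mg2+ (Z=12, 10 e⁻), Na+ (Z=11, 10 e⁻), O2- (Z=8, 10 e⁻), S2- (Z=16, 18 e⁻). Si4+ < Al3+ (isoelectronic, higher Z=14 is smaller); Al3+ < Mg2+ (isoelectronic, higher Z=13 is smaller); Mg2+ < Na+ (isoelectronic, higher Z=12 is smaller); Na+ < O2- (isoelectronic, higher Z=11 is smaller); O2- < S2- (same group, 1 shell fewer).
So the order is Si4+ < Al3+ < Mg2+ < Na+ < O2- < S2-; the 2nd-smallest ion is Al3+.

Al3+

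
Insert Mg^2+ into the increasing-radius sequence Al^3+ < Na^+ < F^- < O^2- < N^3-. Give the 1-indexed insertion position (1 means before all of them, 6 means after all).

2

All of these have 10 electrons (isoelectronic). With the same electron cloud, the ion with the most protons pulls it in tightest. Nuclear charges: Al^3+ (Z=13), Mg^2+ (Z=12), Na^+ (Z=11), F^- (Z=9), O^2- (Z=8), N^3- (Z=7). Highest Z is smallest.
Merged order: Al^3+ < Mg^2+ < Na^+ < F^- < O^2- < N^3- — Mg^2+ is number 2.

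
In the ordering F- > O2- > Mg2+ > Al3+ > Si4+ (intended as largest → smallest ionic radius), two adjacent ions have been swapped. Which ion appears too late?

O2-

The pair F-, O2- is the wrong way round — they are isoelectronic (10 e⁻) and F has more protons than O (9 vs 8), making F- smaller. All other adjacent pairs agree with periodic trends, so O2- is the misplaced ion.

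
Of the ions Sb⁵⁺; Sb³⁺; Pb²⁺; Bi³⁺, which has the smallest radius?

Electron counts and nuclear charges: Sb⁵⁺ has 46 e⁻ (Z=51), Sb³⁺ has 48 e⁻ (Z=51), Bi³⁺ has 80 e⁻ (Z=83), Pb²⁺ has 80 e⁻ (Z=82). Sb⁵⁺ < Sb³⁺ (same element, +5 vs +3); Sb³⁺ < Bi³⁺ (same group, period 5 vs 6); Bi³⁺ < Pb²⁺ (both 80 e⁻, Z=83>82).

Sb⁵⁺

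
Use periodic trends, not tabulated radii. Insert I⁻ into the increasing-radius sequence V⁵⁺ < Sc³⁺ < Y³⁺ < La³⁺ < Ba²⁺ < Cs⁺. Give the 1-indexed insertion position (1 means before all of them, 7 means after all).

Tabulating Z and e⁻: V⁵⁺ (Z=23, 18 e⁻), Sc³⁺ (Z=21, 18 e⁻), Y³⁺ (Z=39, 36 e⁻), La³⁺ (Z=57, 54 e⁻), Ba²⁺ (Z=56, 54 e⁻), Cs⁺ (Z=55, 54 e⁻), I⁻ (Z=53, 54 e⁻). V⁵⁺ < Sc³⁺ (isoelectronic, higher Z=23 is smaller); Sc³⁺ < Y³⁺ (same group, period 4 vs 5); Y³⁺ < La³⁺ (same group, 1 shell fewer); La³⁺ < Ba²⁺ (both 54 e⁻, Z=57>56); Ba²⁺ < Cs⁺ (isoelectronic, higher Z=56 is smaller); Cs⁺ < I⁻ (both 54 e⁻, Z=55>53).
The complete sequence is V⁵⁺ < Sc³⁺ < Y³⁺ < La³⁺ < Ba²⁺ < Cs⁺ < I⁻. I⁻ sits at position 7.

7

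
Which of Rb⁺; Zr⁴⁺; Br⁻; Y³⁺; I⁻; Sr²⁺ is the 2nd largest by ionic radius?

Tabulating Z and e⁻: Zr⁴⁺: 36 e⁻, Z=40, Y³⁺: 36 e⁻, Z=39, Sr²⁺: 36 e⁻, Z=38, Rb⁺: 36 e⁻, Z=37, Br⁻: 36 e⁻, Z=35, I⁻: 54 e⁻, Z=53. Zr⁴⁺ < Y³⁺ (isoelectronic, higher Z=40 is smaller); Y³⁺ < Sr²⁺ (both 36 e⁻, Z=39>38); Sr²⁺ < Rb⁺ (isoelectronic, higher Z=38 is smaller); Rb⁺ < Br⁻ (isoelectronic, higher Z=37 is smaller); Br⁻ < I⁻ (same group, period 4 vs 5).
Ordering: Zr⁴⁺ < Y³⁺ < Sr²⁺ < Rb⁺ < Br⁻ < I⁻. The 2nd largest is Br⁻.

Br⁻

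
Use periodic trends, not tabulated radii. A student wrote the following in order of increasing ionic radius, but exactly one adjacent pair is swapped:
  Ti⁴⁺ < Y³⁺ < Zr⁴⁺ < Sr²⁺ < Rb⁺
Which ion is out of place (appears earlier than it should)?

Y³⁺

The pair Y³⁺, Zr⁴⁺ is the wrong way round — Zr⁴⁺ and Y³⁺ share 36 electrons; the higher nuclear charge on Zr (Z=40) contracts it more, so Zr⁴⁺ < Y³⁺. All other adjacent pairs agree with periodic trends, so Y³⁺ is the misplaced ion.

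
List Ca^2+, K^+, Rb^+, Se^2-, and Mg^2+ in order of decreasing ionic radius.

Electron counts and nuclear charges: Mg^2+ has 10 e⁻ (Z=12), Ca^2+ has 18 e⁻ (Z=20), K^+ has 18 e⁻ (Z=19), Rb^+ has 36 e⁻ (Z=37), Se^2- has 36 e⁻ (Z=34). Mg^2+ < Ca^2+ (same group, period 3 vs 4); Ca^2+ < K^+ (both 18 e⁻, Z=20>19); K^+ < Rb^+ (same group, 1 shell fewer); Rb^+ < Se^2- (isoelectronic, higher Z=37 is smaller).

Se^2- > Rb^+ > K^+ > Ca^2+ > Mg^2+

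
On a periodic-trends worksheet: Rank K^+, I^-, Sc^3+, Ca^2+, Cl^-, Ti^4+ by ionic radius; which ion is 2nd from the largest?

Tabulating Z and e⁻: Ti^4+: 18 e⁻, Z=22, Sc^3+: 18 e⁻, Z=21, Ca^2+: 18 e⁻, Z=20, K^+: 18 e⁻, Z=19, Cl^-: 18 e⁻, Z=17, I^-: 54 e⁻, Z=53. Ti^4+ < Sc^3+ (isoelectronic, higher Z=22 is smaller); Sc^3+ < Ca^2+ (both 18 e⁻, Z=21>20); Ca^2+ < K^+ (both 18 e⁻, Z=20>19); K^+ < Cl^- (both 18 e⁻, Z=19>17); Cl^- < I^- (same group, period 3 vs 5).
So the order is Ti^4+ < Sc^3+ < Ca^2+ < K^+ < Cl^- < I^-; the 2nd-largest ion is Cl^-.

Cl^-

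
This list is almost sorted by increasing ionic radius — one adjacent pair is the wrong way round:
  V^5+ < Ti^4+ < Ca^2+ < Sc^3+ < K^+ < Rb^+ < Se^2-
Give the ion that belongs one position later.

Ca^2+

The pair Ca^2+, Sc^3+ is the wrong way round — they are isoelectronic (18 e⁻) and Sc has more protons than Ca (21 vs 20), making Sc^3+ smaller. All other adjacent pairs agree with periodic trends, so Ca^2+ is the misplaced ion.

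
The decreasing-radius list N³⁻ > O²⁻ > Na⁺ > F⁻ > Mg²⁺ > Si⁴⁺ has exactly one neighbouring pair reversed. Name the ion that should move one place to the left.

F⁻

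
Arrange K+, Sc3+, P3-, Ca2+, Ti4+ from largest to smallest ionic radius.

Isoelectronic series (18 e⁻ each). Size is set by nuclear charge: more protons means a smaller ion. Ti4+ (Z=22), Sc3+ (Z=21), Ca2+ (Z=20), K+ (Z=19), P3- (Z=15).

P3- > K+ > Ca2+ > Sc3+ > Ti4+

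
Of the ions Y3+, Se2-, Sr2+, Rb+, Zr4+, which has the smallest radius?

These species are isoelectronic with 36 electrons. The only difference is the number of protons: Zr4+ (Z=40), Y3+ (Z=39), Sr2+ (Z=38), Rb+ (Z=37), Se2- (Z=34). The strongest nuclear pull (Zr4+) gives the smallest ion.

Zr4+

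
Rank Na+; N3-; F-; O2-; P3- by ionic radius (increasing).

Na+ < F- < O2- < N3- < P3-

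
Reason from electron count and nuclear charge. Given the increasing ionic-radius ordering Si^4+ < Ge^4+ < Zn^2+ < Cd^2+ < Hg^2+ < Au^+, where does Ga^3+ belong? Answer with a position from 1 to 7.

3

Work out protons and electrons: Si^4+: 10 e⁻, Z=14, Ge^4+: 28 e⁻, Z=32, Ga^3+: 28 e⁻, Z=31, Zn^2+: 28 e⁻, Z=30, Cd^2+: 46 e⁻, Z=48, Hg^2+: 78 e⁻, Z=80, Au^+: 78 e⁻, Z=79. Si^4+ < Ge^4+ (same group, period 3 vs 4); Ge^4+ < Ga^3+ (isoelectronic, higher Z=32 is smaller); Ga^3+ < Zn^2+ (isoelectronic, higher Z=31 is smaller); Zn^2+ < Cd^2+ (same group, period 4 vs 5); Cd^2+ < Hg^2+ (same group, 1 shell fewer); Hg^2+ < Au^+ (isoelectronic, higher Z=80 is smaller).
Merged order: Si^4+ < Ge^4+ < Ga^3+ < Zn^2+ < Cd^2+ < Hg^2+ < Au^+ — Ga^3+ is number 3.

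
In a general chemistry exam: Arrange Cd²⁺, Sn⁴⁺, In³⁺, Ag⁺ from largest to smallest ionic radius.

These species are isoelectronic with 46 electrons. The only difference is the number of protons: Sn⁴⁺ (Z=50), In³⁺ (Z=49), Cd²⁺ (Z=48), Ag⁺ (Z=47). The strongest nuclear pull (Sn⁴⁺) gives the smallest ion.

Ag⁺ > Cd²⁺ > In³⁺ > Sn⁴⁺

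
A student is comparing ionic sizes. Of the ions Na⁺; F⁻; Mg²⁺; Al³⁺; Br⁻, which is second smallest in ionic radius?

Mg²⁺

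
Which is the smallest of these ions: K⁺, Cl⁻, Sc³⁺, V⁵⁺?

All of these have 18 electrons (isoelectronic). With the same electron cloud, the ion with the most protons pulls it in tightest. Nuclear charges: V⁵⁺ (Z=23), Sc³⁺ (Z=21), K⁺ (Z=19), Cl⁻ (Z=17). Highest Z is smallest.

V⁵⁺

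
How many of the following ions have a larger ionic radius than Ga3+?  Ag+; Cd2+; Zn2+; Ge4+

3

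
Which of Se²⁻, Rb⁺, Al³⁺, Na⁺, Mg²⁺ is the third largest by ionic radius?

First list Z and electron count for each: Al³⁺ (Z=13, 10 e⁻), Mg²⁺ (Z=12, 10 e⁻), Na⁺ (Z=11, 10 e⁻), Rb⁺ (Z=37, 36 e⁻), Se²⁻ (Z=34, 36 e⁻). Al³⁺ < Mg²⁺ (both 10 e⁻, Z=13>12); Mg²⁺ < Na⁺ (both 10 e⁻, Z=12>11); Na⁺ < Rb⁺ (same group, period 3 vs 5); Rb⁺ < Se²⁻ (isoelectronic, higher Z=37 is smaller).
Ordering: Al³⁺ < Mg²⁺ < Na⁺ < Rb⁺ < Se²⁻. The third largest is Na⁺.

Na⁺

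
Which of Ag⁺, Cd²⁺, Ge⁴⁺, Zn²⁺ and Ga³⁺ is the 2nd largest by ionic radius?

Cd²⁺

Ge⁴⁺ has 28 e⁻ (Z=32), Ga³⁺ has 28 e⁻ (Z=31), Zn²⁺ has 28 e⁻ (Z=30), Cd²⁺ has 46 e⁻ (Z=48), Ag⁺ has 46 e⁻ (Z=47). Ge⁴⁺ < Ga³⁺ (both 28 e⁻, Z=32>31); Ga³⁺ < Zn²⁺ (both 28 e⁻, Z=31>30); Zn²⁺ < Cd²⁺ (same group, period 4 vs 5); Cd²⁺ < Ag⁺ (isoelectronic, higher Z=48 is smaller).
So the order is Ge⁴⁺ < Ga³⁺ < Zn²⁺ < Cd²⁺ < Ag⁺; the 2nd-largest ion is Cd²⁺.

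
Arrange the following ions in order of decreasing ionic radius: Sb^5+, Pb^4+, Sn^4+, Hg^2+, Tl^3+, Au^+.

Au^+ > Hg^2+ > Tl^3+ > Pb^4+ > Sn^4+ > Sb^5+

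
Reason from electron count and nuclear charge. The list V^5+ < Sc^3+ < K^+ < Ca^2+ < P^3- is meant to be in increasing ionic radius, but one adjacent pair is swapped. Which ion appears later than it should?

Ca^2+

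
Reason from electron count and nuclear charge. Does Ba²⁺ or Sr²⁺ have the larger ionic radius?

All are in the same group with charge +2. Radius grows down the group as n (the outermost shell) increases.

Ba²⁺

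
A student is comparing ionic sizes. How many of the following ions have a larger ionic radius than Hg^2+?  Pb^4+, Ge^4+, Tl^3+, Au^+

Tabulating Z and e⁻: Ge^4+ has 28 e⁻ (Z=32), Pb^4+ has 78 e⁻ (Z=82), Tl^3+ has 78 e⁻ (Z=81), Hg^2+ has 78 e⁻ (Z=80), Au^+ has 78 e⁻ (Z=79). Ge^4+ < Pb^4+ (same group, 2 shells fewer); Pb^4+ < Tl^3+ (isoelectronic, higher Z=82 is smaller); Tl^3+ < Hg^2+ (both 78 e⁻, Z=81>80); Hg^2+ < Au^+ (isoelectronic, higher Z=80 is smaller).
Placing each against Hg^2+: smaller — Ge^4+, Pb^4+, Tl^3+; larger — Au^+. Count: 1.

1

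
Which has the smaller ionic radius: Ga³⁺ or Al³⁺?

Al³⁺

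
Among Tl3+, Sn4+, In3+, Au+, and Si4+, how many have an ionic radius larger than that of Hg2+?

Work out protons and electrons: Si4+ (Z=14, 10 e⁻), Sn4+ (Z=50, 46 e⁻), In3+ (Z=49, 46 e⁻), Tl3+ (Z=81, 78 e⁻), Hg2+ (Z=80, 78 e⁻), Au+ (Z=79, 78 e⁻). Si4+ < Sn4+ (same group, 2 shells fewer); Sn4+ < In3+ (isoelectronic, higher Z=50 is smaller); In3+ < Tl3+ (same group, period 5 vs 6); Tl3+ < Hg2+ (both 78 e⁻, Z=81>80); Hg2+ < Au+ (isoelectronic, higher Z=80 is smaller).
Relative to Hg2+, the ions that are larger are Au+. That's 1.

1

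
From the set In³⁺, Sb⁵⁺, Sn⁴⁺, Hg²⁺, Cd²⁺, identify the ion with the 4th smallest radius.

Tabulating Z and e⁻: Sb⁵⁺ (Z=51, 46 e⁻), Sn⁴⁺ (Z=50, 46 e⁻), In³⁺ (Z=49, 46 e⁻), Cd²⁺ (Z=48, 46 e⁻), Hg²⁺ (Z=80, 78 e⁻). Sb⁵⁺ < Sn⁴⁺ (both 46 e⁻, Z=51>50); Sn⁴⁺ < In³⁺ (isoelectronic, higher Z=50 is smaller); In³⁺ < Cd²⁺ (isoelectronic, higher Z=49 is smaller); Cd²⁺ < Hg²⁺ (same group, period 5 vs 6).
That gives Sb⁵⁺ < Sn⁴⁺ < In³⁺ < Cd²⁺ < Hg²⁺. From the smallest end, number 4 is Cd²⁺.

Cd²⁺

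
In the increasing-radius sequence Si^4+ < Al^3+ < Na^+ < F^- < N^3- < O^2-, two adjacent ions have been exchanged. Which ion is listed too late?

O^2-

Scanning neighbour by neighbour, only N^3-/O^2- violates a trend: they are isoelectronic (10 e⁻) and O has more protons than N (8 vs 7), making O^2- smaller. That makes O^2- the one sitting a position late relative to where it belongs.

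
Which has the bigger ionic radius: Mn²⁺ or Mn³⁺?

Mn²⁺

Same element, different charge: the more highly charged cation has fewer electrons and a greater effective nuclear charge per electron, making Mn³⁺ the smallest.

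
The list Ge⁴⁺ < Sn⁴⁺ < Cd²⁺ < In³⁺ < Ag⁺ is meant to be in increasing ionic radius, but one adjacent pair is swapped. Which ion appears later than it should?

Check each adjacent pair. Cd²⁺ and In³⁺ are reversed: both have 46 electrons but Z(In)=49 > Z(Cd)=48, so In³⁺ should be the smaller of the two. No other neighbouring pair contradicts the periodic trends, so In³⁺ is the ion listed too late.

In³⁺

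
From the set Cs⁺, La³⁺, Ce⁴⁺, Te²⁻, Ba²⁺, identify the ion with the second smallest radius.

La³⁺

Each ion has 54 electrons. The ranking follows nuclear charge in reverse — greater Z gives a smaller radius. Ce⁴⁺ (Z=58), La³⁺ (Z=57), Ba²⁺ (Z=56), Cs⁺ (Z=55), Te²⁻ (Z=52).
So the order is Ce⁴⁺ < La³⁺ < Ba²⁺ < Cs⁺ < Te²⁻; the 2nd-smallest ion is La³⁺.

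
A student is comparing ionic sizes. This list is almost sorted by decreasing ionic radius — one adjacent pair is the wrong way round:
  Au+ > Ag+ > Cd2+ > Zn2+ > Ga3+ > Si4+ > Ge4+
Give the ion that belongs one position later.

Si4+

The pair Si4+, Ge4+ is the wrong way round — both in group 14 with the same charge; Si4+ (period 3) has the smaller radius. All other adjacent pairs agree with periodic trends, so Si4+ is the misplaced ion.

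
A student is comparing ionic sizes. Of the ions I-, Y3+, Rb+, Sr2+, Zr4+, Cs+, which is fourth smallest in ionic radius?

Rb+

First list Z and electron count for each: Zr4+: 36 e⁻, Z=40, Y3+: 36 e⁻, Z=39, Sr2+: 36 e⁻, Z=38, Rb+: 36 e⁻, Z=37, Cs+: 54 e⁻, Z=55, I-: 54 e⁻, Z=53. Zr4+ < Y3+ (both 36 e⁻, Z=40>39); Y3+ < Sr2+ (isoelectronic, higher Z=39 is smaller); Sr2+ < Rb+ (isoelectronic, higher Z=38 is smaller); Rb+ < Cs+ (same group, period 5 vs 6); Cs+ < I- (isoelectronic, higher Z=55 is smaller).
Ordering: Zr4+ < Y3+ < Sr2+ < Rb+ < Cs+ < I-. The fourth smallest is Rb+.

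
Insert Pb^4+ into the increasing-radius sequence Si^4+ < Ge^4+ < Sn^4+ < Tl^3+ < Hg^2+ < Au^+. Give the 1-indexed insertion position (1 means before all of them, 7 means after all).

Si^4+ (Z=14, 10 e⁻), Ge^4+ (Z=32, 28 e⁻), Sn^4+ (Z=50, 46 e⁻), Pb^4+ (Z=82, 78 e⁻), Tl^3+ (Z=81, 78 e⁻), Hg^2+ (Z=80, 78 e⁻), Au^+ (Z=79, 78 e⁻). Si^4+ < Ge^4+ (same group, period 3 vs 4); Ge^4+ < Sn^4+ (same group, 1 shell fewer); Sn^4+ < Pb^4+ (same group, 1 shell fewer); Pb^4+ < Tl^3+ (isoelectronic, higher Z=82 is smaller); Tl^3+ < Hg^2+ (isoelectronic, higher Z=81 is smaller); Hg^2+ < Au^+ (both 78 e⁻, Z=80>79).
Merged order: Si^4+ < Ge^4+ < Sn^4+ < Pb^4+ < Tl^3+ < Hg^2+ < Au^+ — Pb^4+ is number 4.

4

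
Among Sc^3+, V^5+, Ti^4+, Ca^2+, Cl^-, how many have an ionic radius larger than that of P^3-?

0

Isoelectronic series (18 e⁻ each). Size is set by nuclear charge: more protons means a smaller ion. V^5+ (Z=23), Ti^4+ (Z=22), Sc^3+ (Z=21), Ca^2+ (Z=20), Cl^- (Z=17), P^3- (Z=15).
Overall: V^5+ < Ti^4+ < Sc^3+ < Ca^2+ < Cl^- < P^3-. P^3- has 5 below it and 0 above. So 0 are larger.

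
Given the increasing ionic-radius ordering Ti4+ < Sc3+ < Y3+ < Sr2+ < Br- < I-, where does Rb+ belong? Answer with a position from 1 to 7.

5

Tabulating Z and e⁻: Ti4+ has 18 e⁻ (Z=22), Sc3+ has 18 e⁻ (Z=21), Y3+ has 36 e⁻ (Z=39), Sr2+ has 36 e⁻ (Z=38), Rb+ has 36 e⁻ (Z=37), Br- has 36 e⁻ (Z=35), I- has 54 e⁻ (Z=53). Ti4+ < Sc3+ (isoelectronic, higher Z=22 is smaller); Sc3+ < Y3+ (same group, period 4 vs 5); Y3+ < Sr2+ (isoelectronic, higher Z=39 is smaller); Sr2+ < Rb+ (both 36 e⁻, Z=38>37); Rb+ < Br- (isoelectronic, higher Z=37 is smaller); Br- < I- (same group, 1 shell fewer).
Merged order: Ti4+ < Sc3+ < Y3+ < Sr2+ < Rb+ < Br- < I- — Rb+ is number 5.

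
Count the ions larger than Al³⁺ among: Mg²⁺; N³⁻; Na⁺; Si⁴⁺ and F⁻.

Each ion has 10 electrons. The ranking follows nuclear charge in reverse — greater Z gives a smaller radius. Si⁴⁺ (Z=14), Al³⁺ (Z=13), Mg²⁺ (Z=12), Na⁺ (Z=11), F⁻ (Z=9), N³⁻ (Z=7).
Overall: Si⁴⁺ < Al³⁺ < Mg²⁺ < Na⁺ < F⁻ < N³⁻. Al³⁺ has 1 below it and 4 above. Count: 4.

4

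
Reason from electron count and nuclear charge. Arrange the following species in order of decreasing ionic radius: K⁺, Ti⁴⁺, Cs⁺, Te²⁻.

Electron counts and nuclear charges: Ti⁴⁺: 18 e⁻, Z=22, K⁺: 18 e⁻, Z=19, Cs⁺: 54 e⁻, Z=55, Te²⁻: 54 e⁻, Z=52. Ti⁴⁺ < K⁺ (isoelectronic, higher Z=22 is smaller); K⁺ < Cs⁺ (same group, period 4 vs 6); Cs⁺ < Te²⁻ (isoelectronic, higher Z=55 is smaller).

Te²⁻ > Cs⁺ > K⁺ > Ti⁴⁺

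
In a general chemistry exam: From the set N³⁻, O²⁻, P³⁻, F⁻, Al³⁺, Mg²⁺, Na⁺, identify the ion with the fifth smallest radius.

Tabulating Z and e⁻: Al³⁺ (Z=13, 10 e⁻), Mg²⁺ (Z=12, 10 e⁻), Na⁺ (Z=11, 10 e⁻), F⁻ (Z=9, 10 e⁻), O²⁻ (Z=8, 10 e⁻), N³⁻ (Z=7, 10 e⁻), P³⁻ (Z=15, 18 e⁻). Al³⁺ < Mg²⁺ (isoelectronic, higher Z=13 is smaller); Mg²⁺ < Na⁺ (both 10 e⁻, Z=12>11); Na⁺ < F⁻ (both 10 e⁻, Z=11>9); F⁻ < O²⁻ (isoelectronic, higher Z=9 is smaller); O²⁻ < N³⁻ (both 10 e⁻, Z=8>7); N³⁻ < P³⁻ (same group, period 2 vs 3).
That gives Al³⁺ < Mg²⁺ < Na⁺ < F⁻ < O²⁻ < N³⁻ < P³⁻. From the smallest end, number 5 is O²⁻.

O²⁻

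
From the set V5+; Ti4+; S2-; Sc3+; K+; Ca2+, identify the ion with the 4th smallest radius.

Ca2+

Isoelectronic series (18 e⁻ each). Size is set by nuclear charge: more protons means a smaller ion. V5+ (Z=23), Ti4+ (Z=22), Sc3+ (Z=21), Ca2+ (Z=20), K+ (Z=19), S2- (Z=16).
Ordering: V5+ < Ti4+ < Sc3+ < Ca2+ < K+ < S2-. The 4th smallest is Ca2+.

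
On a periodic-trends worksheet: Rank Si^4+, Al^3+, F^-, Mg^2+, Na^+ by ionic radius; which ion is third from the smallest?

Each ion has 10 electrons. The ranking follows nuclear charge in reverse — greater Z gives a smaller radius. Si^4+ (Z=14), Al^3+ (Z=13), Mg^2+ (Z=12), Na^+ (Z=11), F^- (Z=9).
So the order is Si^4+ < Al^3+ < Mg^2+ < Na^+ < F^-; the 3rd-smallest ion is Mg^2+.

Mg^2+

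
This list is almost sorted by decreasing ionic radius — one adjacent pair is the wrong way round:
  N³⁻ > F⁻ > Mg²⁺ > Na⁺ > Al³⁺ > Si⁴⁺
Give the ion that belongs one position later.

Mg²⁺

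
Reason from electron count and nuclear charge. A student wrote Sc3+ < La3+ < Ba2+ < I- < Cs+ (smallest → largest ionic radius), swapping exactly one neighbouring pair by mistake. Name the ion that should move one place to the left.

Cs+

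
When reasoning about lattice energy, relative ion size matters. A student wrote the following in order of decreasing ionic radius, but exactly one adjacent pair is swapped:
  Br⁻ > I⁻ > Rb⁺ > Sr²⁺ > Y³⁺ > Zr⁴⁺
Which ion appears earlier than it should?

Br⁻

Check each adjacent pair. Br⁻ and I⁻ are reversed: both in group 17 with the same charge; Br⁻ (period 4) has the smaller radius. No other neighbouring pair contradicts the periodic trends, so Br⁻ is the ion listed too early.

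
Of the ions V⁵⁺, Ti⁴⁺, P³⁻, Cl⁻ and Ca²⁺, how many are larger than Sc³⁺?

3

All of these have 18 electrons (isoelectronic). With the same electron cloud, the ion with the most protons pulls it in tightest. Nuclear charges: V⁵⁺ (Z=23), Ti⁴⁺ (Z=22), Sc³⁺ (Z=21), Ca²⁺ (Z=20), Cl⁻ (Z=17), P³⁻ (Z=15). Highest Z is smallest.
Placing each against Sc³⁺: smaller — V⁵⁺, Ti⁴⁺; larger — Ca²⁺, Cl⁻, P³⁻. Count: 3.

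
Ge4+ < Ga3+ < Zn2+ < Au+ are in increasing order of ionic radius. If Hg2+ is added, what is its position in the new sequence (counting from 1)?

4

Electron counts and nuclear charges: Ge4+ has 28 e⁻ (Z=32), Ga3+ has 28 e⁻ (Z=31), Zn2+ has 28 e⁻ (Z=30), Hg2+ has 78 e⁻ (Z=80), Au+ has 78 e⁻ (Z=79). Ge4+ < Ga3+ (isoelectronic, higher Z=32 is smaller); Ga3+ < Zn2+ (isoelectronic, higher Z=31 is smaller); Zn2+ < Hg2+ (same group, period 4 vs 6); Hg2+ < Au+ (isoelectronic, higher Z=80 is smaller).
The complete sequence is Ge4+ < Ga3+ < Zn2+ < Hg2+ < Au+. Hg2+ sits at position 4.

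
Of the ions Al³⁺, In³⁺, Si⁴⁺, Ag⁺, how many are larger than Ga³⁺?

Si⁴⁺ has 10 e⁻ (Z=14), Al³⁺ has 10 e⁻ (Z=13), Ga³⁺ has 28 e⁻ (Z=31), In³⁺ has 46 e⁻ (Z=49), Ag⁺ has 46 e⁻ (Z=47). Si⁴⁺ < Al³⁺ (isoelectronic, higher Z=14 is smaller); Al³⁺ < Ga³⁺ (same group, 1 shell fewer); Ga³⁺ < In³⁺ (same group, period 4 vs 5); In³⁺ < Ag⁺ (both 46 e⁻, Z=49>47).
Relative to Ga³⁺, the ions that are larger are In³⁺, Ag⁺. Count: 2.

2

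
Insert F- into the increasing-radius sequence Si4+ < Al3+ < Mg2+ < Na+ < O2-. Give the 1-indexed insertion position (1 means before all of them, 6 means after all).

Isoelectronic series (10 e⁻ each). Size is set by nuclear charge: more protons means a smaller ion. Si4+ (Z=14), Al3+ (Z=13), Mg2+ (Z=12), Na+ (Z=11), F- (Z=9), O2- (Z=8).
With F- included the full order is Si4+ < Al3+ < Mg2+ < Na+ < F- < O2-, so it takes position 5.

5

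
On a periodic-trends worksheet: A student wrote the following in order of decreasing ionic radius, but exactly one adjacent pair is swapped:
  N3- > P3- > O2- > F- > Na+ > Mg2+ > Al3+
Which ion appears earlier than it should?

Check each adjacent pair. N3- and P3- are reversed: same group and charge — period 2 sits above period 3, so N3- is smaller. No other neighbouring pair contradicts the periodic trends, so N3- is the ion listed too early.

N3-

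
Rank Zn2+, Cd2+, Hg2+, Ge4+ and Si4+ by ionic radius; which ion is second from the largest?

Cd2+

Tabulating Z and e⁻: Si4+: 10 e⁻, Z=14, Ge4+: 28 e⁻, Z=32, Zn2+: 28 e⁻, Z=30, Cd2+: 46 e⁻, Z=48, Hg2+: 78 e⁻, Z=80. Si4+ < Ge4+ (same group, 1 shell fewer); Ge4+ < Zn2+ (both 28 e⁻, Z=32>30); Zn2+ < Cd2+ (same group, period 4 vs 5); Cd2+ < Hg2+ (same group, period 5 vs 6).
Full ascending order: Si4+ < Ge4+ < Zn2+ < Cd2+ < Hg2+. Counting from the largest, position 2 is Cd2+.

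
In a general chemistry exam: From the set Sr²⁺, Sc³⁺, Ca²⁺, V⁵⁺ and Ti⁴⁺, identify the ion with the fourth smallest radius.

Ca²⁺

Tabulating Z and e⁻: V⁵⁺ has 18 e⁻ (Z=23), Ti⁴⁺ has 18 e⁻ (Z=22), Sc³⁺ has 18 e⁻ (Z=21), Ca²⁺ has 18 e⁻ (Z=20), Sr²⁺ has 36 e⁻ (Z=38). V⁵⁺ < Ti⁴⁺ (both 18 e⁻, Z=23>22); Ti⁴⁺ < Sc³⁺ (isoelectronic, higher Z=22 is smaller); Sc³⁺ < Ca²⁺ (isoelectronic, higher Z=21 is smaller); Ca²⁺ < Sr²⁺ (same group, period 4 vs 5).
Full ascending order: V⁵⁺ < Ti⁴⁺ < Sc³⁺ < Ca²⁺ < Sr²⁺. Counting from the smallest, position 4 is Ca²⁺.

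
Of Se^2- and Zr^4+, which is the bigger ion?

Isoelectronic series (36 e⁻ each). Size is set by nuclear charge: more protons means a smaller ion. Zr^4+ (Z=40), Se^2- (Z=34).

Se^2-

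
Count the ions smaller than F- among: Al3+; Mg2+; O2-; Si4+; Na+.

Isoelectronic series (10 e⁻ each). Size is set by nuclear charge: more protons means a smaller ion. Si4+ (Z=14), Al3+ (Z=13), Mg2+ (Z=12), Na+ (Z=11), F- (Z=9), O2- (Z=8).
Overall: Si4+ < Al3+ < Mg2+ < Na+ < F- < O2-. F- has 4 below it and 1 above. So 4 are smaller.

4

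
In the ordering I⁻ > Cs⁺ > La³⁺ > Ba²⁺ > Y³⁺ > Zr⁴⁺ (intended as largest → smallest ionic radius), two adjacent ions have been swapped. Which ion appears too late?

Scanning neighbour by neighbour, only La³⁺/Ba²⁺ violates a trend: they are isoelectronic (54 e⁻) and La has more protons than Ba (57 vs 56), making La³⁺ smaller. That makes Ba²⁺ the one sitting a position late relative to where it belongs.

Ba²⁺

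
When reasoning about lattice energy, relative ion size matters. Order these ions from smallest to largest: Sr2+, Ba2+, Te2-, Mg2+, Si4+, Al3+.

Electron counts and nuclear charges: Si4+ has 10 e⁻ (Z=14), Al3+ has 10 e⁻ (Z=13), Mg2+ has 10 e⁻ (Z=12), Sr2+ has 36 e⁻ (Z=38), Ba2+ has 54 e⁻ (Z=56), Te2- has 54 e⁻ (Z=52). Si4+ < Al3+ (both 10 e⁻, Z=14>13); Al3+ < Mg2+ (both 10 e⁻, Z=13>12); Mg2+ < Sr2+ (same group, period 3 vs 5); Sr2+ < Ba2+ (same group, 1 shell fewer); Ba2+ < Te2- (isoelectronic, higher Z=56 is smaller).

Si4+ < Al3+ < Mg2+ < Sr2+ < Ba2+ < Te2-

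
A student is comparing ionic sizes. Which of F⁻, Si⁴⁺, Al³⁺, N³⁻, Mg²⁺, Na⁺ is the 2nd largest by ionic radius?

F⁻

Each ion has 10 electrons. The ranking follows nuclear charge in reverse — greater Z gives a smaller radius. Si⁴⁺ (Z=14), Al³⁺ (Z=13), Mg²⁺ (Z=12), Na⁺ (Z=11), F⁻ (Z=9), N³⁻ (Z=7).
That gives Si⁴⁺ < Al³⁺ < Mg²⁺ < Na⁺ < F⁻ < N³⁻. From the largest end, number 2 is F⁻.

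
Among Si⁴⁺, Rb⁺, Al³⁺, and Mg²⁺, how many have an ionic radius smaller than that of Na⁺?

Tabulating Z and e⁻: Si⁴⁺ has 10 e⁻ (Z=14), Al³⁺ has 10 e⁻ (Z=13), Mg²⁺ has 10 e⁻ (Z=12), Na⁺ has 10 e⁻ (Z=11), Rb⁺ has 36 e⁻ (Z=37). Si⁴⁺ < Al³⁺ (both 10 e⁻, Z=14>13); Al³⁺ < Mg²⁺ (both 10 e⁻, Z=13>12); Mg²⁺ < Na⁺ (both 10 e⁻, Z=12>11); Na⁺ < Rb⁺ (same group, period 3 vs 5).
Ordering all of them (including Na⁺) by radius gives Si⁴⁺ < Al³⁺ < Mg²⁺ < Na⁺ < Rb⁺. So 3 are smaller.

3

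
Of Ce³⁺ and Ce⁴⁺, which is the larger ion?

For a single element, ionic radius drops as positive charge rises — Ce⁴⁺ < Ce³⁺.

Ce³⁺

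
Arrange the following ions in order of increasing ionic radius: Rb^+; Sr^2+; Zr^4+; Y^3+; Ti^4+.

Ti^4+ < Zr^4+ < Y^3+ < Sr^2+ < Rb^+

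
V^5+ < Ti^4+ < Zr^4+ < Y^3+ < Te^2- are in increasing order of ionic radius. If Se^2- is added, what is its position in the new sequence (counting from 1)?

5

V^5+: 18 e⁻, Z=23, Ti^4+: 18 e⁻, Z=22, Zr^4+: 36 e⁻, Z=40, Y^3+: 36 e⁻, Z=39, Se^2-: 36 e⁻, Z=34, Te^2-: 54 e⁻, Z=52. V^5+ < Ti^4+ (both 18 e⁻, Z=23>22); Ti^4+ < Zr^4+ (same group, 1 shell fewer); Zr^4+ < Y^3+ (isoelectronic, higher Z=40 is smaller); Y^3+ < Se^2- (isoelectronic, higher Z=39 is smaller); Se^2- < Te^2- (same group, 1 shell fewer).
Putting Se^2- in gives V^5+ < Ti^4+ < Zr^4+ < Y^3+ < Se^2- < Te^2-; it lands at slot 5.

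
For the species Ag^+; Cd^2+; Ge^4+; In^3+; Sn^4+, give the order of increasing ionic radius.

Electron counts and nuclear charges: Ge^4+ has 28 e⁻ (Z=32), Sn^4+ has 46 e⁻ (Z=50), In^3+ has 46 e⁻ (Z=49), Cd^2+ has 46 e⁻ (Z=48), Ag^+ has 46 e⁻ (Z=47). Ge^4+ < Sn^4+ (same group, period 4 vs 5); Sn^4+ < In^3+ (isoelectronic, higher Z=50 is smaller); In^3+ < Cd^2+ (both 46 e⁻, Z=49>48); Cd^2+ < Ag^+ (isoelectronic, higher Z=48 is smaller).

Ge^4+ < Sn^4+ < In^3+ < Cd^2+ < Ag^+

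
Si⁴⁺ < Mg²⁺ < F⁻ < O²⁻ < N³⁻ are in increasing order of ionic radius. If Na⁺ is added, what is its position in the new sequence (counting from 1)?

3

These species are isoelectronic with 10 electrons. The only difference is the number of protons: Si⁴⁺ (Z=14), Mg²⁺ (Z=12), Na⁺ (Z=11), F⁻ (Z=9), O²⁻ (Z=8), N³⁻ (Z=7). The strongest nuclear pull (Si⁴⁺) gives the smallest ion.
With Na⁺ included the full order is Si⁴⁺ < Mg²⁺ < Na⁺ < F⁻ < O²⁻ < N³⁻, so it takes position 3.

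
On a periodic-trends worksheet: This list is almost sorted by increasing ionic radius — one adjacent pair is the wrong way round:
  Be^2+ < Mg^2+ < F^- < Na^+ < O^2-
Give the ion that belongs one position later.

F^-

Compare adjacent ions: both have 10 electrons but Z(Na)=11 > Z(F)=9, so Na^+ should be the smaller of the two — yet in this increasing list F^- sits before Na^+. Nothing else is reversed, so F^- should move one place to the right.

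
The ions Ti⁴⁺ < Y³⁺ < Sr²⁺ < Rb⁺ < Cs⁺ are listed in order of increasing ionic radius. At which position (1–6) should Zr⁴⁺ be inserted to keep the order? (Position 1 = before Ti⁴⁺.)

First list Z and electron count for each: Ti⁴⁺ (Z=22, 18 e⁻), Zr⁴⁺ (Z=40, 36 e⁻), Y³⁺ (Z=39, 36 e⁻), Sr²⁺ (Z=38, 36 e⁻), Rb⁺ (Z=37, 36 e⁻), Cs⁺ (Z=55, 54 e⁻). Ti⁴⁺ < Zr⁴⁺ (same group, period 4 vs 5); Zr⁴⁺ < Y³⁺ (both 36 e⁻, Z=40>39); Y³⁺ < Sr²⁺ (both 36 e⁻, Z=39>38); Sr²⁺ < Rb⁺ (both 36 e⁻, Z=38>37); Rb⁺ < Cs⁺ (same group, 1 shell fewer).
Merged order: Ti⁴⁺ < Zr⁴⁺ < Y³⁺ < Sr²⁺ < Rb⁺ < Cs⁺ — Zr⁴⁺ is number 2.

2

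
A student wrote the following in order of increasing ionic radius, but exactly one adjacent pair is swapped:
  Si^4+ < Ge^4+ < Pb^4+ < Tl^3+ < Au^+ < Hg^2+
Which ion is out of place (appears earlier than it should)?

Check each adjacent pair. Au^+ and Hg^2+ are reversed: they are isoelectronic (78 e⁻) and Hg has more protons than Au (80 vs 79), making Hg^2+ smaller. No other neighbouring pair contradicts the periodic trends, so Au^+ is the ion listed too early.

Au^+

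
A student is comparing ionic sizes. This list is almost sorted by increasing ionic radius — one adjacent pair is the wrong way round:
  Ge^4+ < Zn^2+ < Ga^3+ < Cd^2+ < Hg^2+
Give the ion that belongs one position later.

The pair Zn^2+, Ga^3+ is the wrong way round — they are isoelectronic (28 e⁻) and Ga has more protons than Zn (31 vs 30), making Ga^3+ smaller. All other adjacent pairs agree with periodic trends, so Zn^2+ is the misplaced ion.

Zn^2+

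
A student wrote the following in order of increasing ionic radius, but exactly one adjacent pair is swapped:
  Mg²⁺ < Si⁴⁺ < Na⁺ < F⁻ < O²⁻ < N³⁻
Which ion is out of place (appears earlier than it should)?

Check each adjacent pair. Mg²⁺ and Si⁴⁺ are reversed: Si⁴⁺ and Mg²⁺ share 10 electrons; the higher nuclear charge on Si (Z=14) contracts it more, so Si⁴⁺ < Mg²⁺. No other neighbouring pair contradicts the periodic trends, so Mg²⁺ is the ion listed too early.

Mg²⁺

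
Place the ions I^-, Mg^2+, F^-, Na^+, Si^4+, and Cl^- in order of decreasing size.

Tabulating Z and e⁻: Si^4+ has 10 e⁻ (Z=14), Mg^2+ has 10 e⁻ (Z=12), Na^+ has 10 e⁻ (Z=11), F^- has 10 e⁻ (Z=9), Cl^- has 18 e⁻ (Z=17), I^- has 54 e⁻ (Z=53). Si^4+ < Mg^2+ (isoelectronic, higher Z=14 is smaller); Mg^2+ < Na^+ (both 10 e⁻, Z=12>11); Na^+ < F^- (isoelectronic, higher Z=11 is smaller); F^- < Cl^- (same group, period 2 vs 3); Cl^- < I^- (same group, 2 shells fewer).

I^- > Cl^- > F^- > Na^+ > Mg^2+ > Si^4+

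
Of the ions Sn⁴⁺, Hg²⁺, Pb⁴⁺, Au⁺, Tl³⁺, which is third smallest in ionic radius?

Tl³⁺

Tabulating Z and e⁻: Sn⁴⁺ (Z=50, 46 e⁻), Pb⁴⁺ (Z=82, 78 e⁻), Tl³⁺ (Z=81, 78 e⁻), Hg²⁺ (Z=80, 78 e⁻), Au⁺ (Z=79, 78 e⁻). Sn⁴⁺ < Pb⁴⁺ (same group, period 5 vs 6); Pb⁴⁺ < Tl³⁺ (both 78 e⁻, Z=82>81); Tl³⁺ < Hg²⁺ (both 78 e⁻, Z=81>80); Hg²⁺ < Au⁺ (both 78 e⁻, Z=80>79).
Ordering: Sn⁴⁺ < Pb⁴⁺ < Tl³⁺ < Hg²⁺ < Au⁺. The third smallest is Tl³⁺.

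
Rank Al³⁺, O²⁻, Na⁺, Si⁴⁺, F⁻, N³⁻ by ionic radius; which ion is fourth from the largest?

Na⁺

Each ion has 10 electrons. The ranking follows nuclear charge in reverse — greater Z gives a smaller radius. Si⁴⁺ (Z=14), Al³⁺ (Z=13), Na⁺ (Z=11), F⁻ (Z=9), O²⁻ (Z=8), N³⁻ (Z=7).
So the order is Si⁴⁺ < Al³⁺ < Na⁺ < F⁻ < O²⁻ < N³⁻; the 4th-largest ion is Na⁺.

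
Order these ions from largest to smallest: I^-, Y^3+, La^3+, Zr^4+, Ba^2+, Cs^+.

I^- > Cs^+ > Ba^2+ > La^3+ > Y^3+ > Zr^4+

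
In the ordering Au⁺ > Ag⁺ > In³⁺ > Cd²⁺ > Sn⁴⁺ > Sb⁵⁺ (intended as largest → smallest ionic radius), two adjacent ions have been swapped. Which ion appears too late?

Cd²⁺

The pair In³⁺, Cd²⁺ is the wrong way round — they are isoelectronic (46 e⁻) and In has more protons than Cd (49 vs 48), making In³⁺ smaller. All other adjacent pairs agree with periodic trends, so Cd²⁺ is the misplaced ion.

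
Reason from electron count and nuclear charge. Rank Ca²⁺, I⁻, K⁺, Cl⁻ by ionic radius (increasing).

Ca²⁺ < K⁺ < Cl⁻ < I⁻

Ca²⁺: 18 e⁻, Z=20, K⁺: 18 e⁻, Z=19, Cl⁻: 18 e⁻, Z=17, I⁻: 54 e⁻, Z=53. Ca²⁺ < K⁺ (both 18 e⁻, Z=20>19); K⁺ < Cl⁻ (isoelectronic, higher Z=19 is smaller); Cl⁻ < I⁻ (same group, 2 shells fewer).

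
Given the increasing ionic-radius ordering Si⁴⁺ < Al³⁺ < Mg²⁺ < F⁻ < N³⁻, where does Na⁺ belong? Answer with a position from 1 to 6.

All of these have 10 electrons (isoelectronic). With the same electron cloud, the ion with the most protons pulls it in tightest. Nuclear charges: Si⁴⁺ (Z=14), Al³⁺ (Z=13), Mg²⁺ (Z=12), Na⁺ (Z=11), F⁻ (Z=9), N³⁻ (Z=7). Highest Z is smallest.
The complete sequence is Si⁴⁺ < Al³⁺ < Mg²⁺ < Na⁺ < F⁻ < N³⁻. Na⁺ sits at position 4.

4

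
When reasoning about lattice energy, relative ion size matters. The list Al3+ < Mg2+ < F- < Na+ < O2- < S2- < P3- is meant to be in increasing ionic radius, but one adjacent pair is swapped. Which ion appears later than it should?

Compare adjacent ions: Na+ and F- share 10 electrons; the higher nuclear charge on Na (Z=11) contracts it more, so Na+ < F- — yet in this increasing list F- sits before Na+. Nothing else is reversed, so Na+ should move one place to the left.

Na+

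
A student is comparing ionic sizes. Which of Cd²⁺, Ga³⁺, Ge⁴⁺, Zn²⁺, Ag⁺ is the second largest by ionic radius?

Cd²⁺

First list Z and electron count for each: Ge⁴⁺ has 28 e⁻ (Z=32), Ga³⁺ has 28 e⁻ (Z=31), Zn²⁺ has 28 e⁻ (Z=30), Cd²⁺ has 46 e⁻ (Z=48), Ag⁺ has 46 e⁻ (Z=47). Ge⁴⁺ < Ga³⁺ (both 28 e⁻, Z=32>31); Ga³⁺ < Zn²⁺ (both 28 e⁻, Z=31>30); Zn²⁺ < Cd²⁺ (same group, period 4 vs 5); Cd²⁺ < Ag⁺ (isoelectronic, higher Z=48 is smaller).
Ordering: Ge⁴⁺ < Ga³⁺ < Zn²⁺ < Cd²⁺ < Ag⁺. The second largest is Cd²⁺.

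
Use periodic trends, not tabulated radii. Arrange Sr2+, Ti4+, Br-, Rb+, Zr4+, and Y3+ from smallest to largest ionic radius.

Work out protons and electrons: Ti4+ has 18 e⁻ (Z=22), Zr4+ has 36 e⁻ (Z=40), Y3+ has 36 e⁻ (Z=39), Sr2+ has 36 e⁻ (Z=38), Rb+ has 36 e⁻ (Z=37), Br- has 36 e⁻ (Z=35). Ti4+ < Zr4+ (same group, period 4 vs 5); Zr4+ < Y3+ (isoelectronic, higher Z=40 is smaller); Y3+ < Sr2+ (isoelectronic, higher Z=39 is smaller); Sr2+ < Rb+ (both 36 e⁻, Z=38>37); Rb+ < Br- (both 36 e⁻, Z=37>35).

Ti4+ < Zr4+ < Y3+ < Sr2+ < Rb+ < Br-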